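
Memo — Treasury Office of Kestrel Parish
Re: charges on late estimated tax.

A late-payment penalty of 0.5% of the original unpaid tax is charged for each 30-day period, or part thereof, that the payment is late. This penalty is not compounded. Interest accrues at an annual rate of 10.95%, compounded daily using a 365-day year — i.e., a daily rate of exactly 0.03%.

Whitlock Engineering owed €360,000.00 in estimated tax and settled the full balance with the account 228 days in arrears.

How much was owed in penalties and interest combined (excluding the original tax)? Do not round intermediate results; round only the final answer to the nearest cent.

€39,881.72

Penalty periods: ⌈228/30⌉ = 8; penalty = 8 × 0.5% × €360,000.00 = €14,400.00
Interest: €360,000.00 × ((1 + 0.0003)^228 − 1) = €360,000.00 × 0.07078256… = €25,481.7202…
Penalties + interest = €14,400.0000 + €25,481.7202… = €39,881.72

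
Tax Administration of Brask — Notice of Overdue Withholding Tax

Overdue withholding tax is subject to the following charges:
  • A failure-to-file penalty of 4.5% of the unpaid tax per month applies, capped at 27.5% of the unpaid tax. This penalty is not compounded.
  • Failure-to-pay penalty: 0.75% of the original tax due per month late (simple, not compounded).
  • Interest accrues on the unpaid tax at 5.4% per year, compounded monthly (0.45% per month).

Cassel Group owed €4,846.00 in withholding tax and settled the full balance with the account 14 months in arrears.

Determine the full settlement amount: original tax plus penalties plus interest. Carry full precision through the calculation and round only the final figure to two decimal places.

Failure-to-file: 14 × 4.5% × €4,846.00 = €3,052.98, capped at 27.5% × €4,846.00 = €1,332.65
Failure-to-pay penalty: 14 × 0.75% × €4,846.00 = €508.83
Interest: €4,846.00 × ((1 + 0.0045)^14 − 1) = €4,846.00 × 0.0648763… = €314.3907…
Total = €4,846.00 + €1,841.4800 + €314.3907… = €7,001.87

€7,001.87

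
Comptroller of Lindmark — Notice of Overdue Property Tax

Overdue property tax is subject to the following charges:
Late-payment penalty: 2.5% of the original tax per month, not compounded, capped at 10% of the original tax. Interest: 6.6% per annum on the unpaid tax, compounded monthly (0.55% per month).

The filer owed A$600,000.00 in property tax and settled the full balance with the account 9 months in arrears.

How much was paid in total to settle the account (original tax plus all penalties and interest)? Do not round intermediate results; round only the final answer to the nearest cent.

A$690,361.85

Penalty (uncapped): 9 × 2.5% × A$600,000.00 = A$135,000.00; cap = 10% × A$600,000.00 = A$60,000.00 → penalty = A$60,000.00
Interest: A$600,000.00 × ((1 + 0.0055)^9 − 1) = A$600,000.00 × 0.0506031… = A$30,361.8549…
Total = A$600,000.00 + A$60,000.0000 + A$30,361.8549… = A$690,361.85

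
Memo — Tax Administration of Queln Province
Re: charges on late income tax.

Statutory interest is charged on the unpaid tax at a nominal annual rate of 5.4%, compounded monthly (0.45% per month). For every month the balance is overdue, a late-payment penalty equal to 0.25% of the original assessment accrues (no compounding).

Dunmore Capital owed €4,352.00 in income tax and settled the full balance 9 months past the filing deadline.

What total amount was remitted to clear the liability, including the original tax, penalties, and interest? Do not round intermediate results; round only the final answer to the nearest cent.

Late-payment penalty = 0.25% × €4,352.00 × 9 mo = €97.92
Interest: €4,352.00 × ((1 + 0.0045)^9 − 1) = €4,352.00 × 0.0412367… = €179.4621…
Total = €4,352.00 + €97.9200 + €179.4621… = €4,629.38

€4,629.38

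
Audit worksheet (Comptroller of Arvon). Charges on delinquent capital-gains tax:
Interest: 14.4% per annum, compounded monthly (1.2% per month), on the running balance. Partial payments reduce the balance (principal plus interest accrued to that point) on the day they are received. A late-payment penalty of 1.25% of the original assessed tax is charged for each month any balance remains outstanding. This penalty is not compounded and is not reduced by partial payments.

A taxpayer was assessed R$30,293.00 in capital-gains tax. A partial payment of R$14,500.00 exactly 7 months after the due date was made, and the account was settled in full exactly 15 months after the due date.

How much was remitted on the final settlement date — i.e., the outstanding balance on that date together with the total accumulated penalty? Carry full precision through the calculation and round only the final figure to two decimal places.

Balance at month 7: R$30,293.0000 × (1 + 0.012)^7 = R$32,931.0723…
After R$14,500.00 payment: R$32,931.0723… − R$14,500.00 = R$18,431.0723…
Balance at month 15: R$18,431.0723… × (1 + 0.012)^8 = R$20,276.5799…
Penalty: 15 × 1.25% × R$30,293.00 = R$5,679.94…
Final settlement = outstanding balance + penalty = R$20,276.5799… + R$5,679.94… = R$25,956.52

R$25,956.52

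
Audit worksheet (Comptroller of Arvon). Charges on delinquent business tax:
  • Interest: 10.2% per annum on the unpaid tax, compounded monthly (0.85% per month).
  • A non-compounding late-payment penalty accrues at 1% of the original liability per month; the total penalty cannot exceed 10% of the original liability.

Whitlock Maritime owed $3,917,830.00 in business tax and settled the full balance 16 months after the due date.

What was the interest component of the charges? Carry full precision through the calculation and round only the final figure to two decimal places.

$568,177.84

Interest: $3,917,830.00 × ((1 + 0.0085)^16 − 1) = $3,917,830.00 × 0.1450236… = $568,177.8397…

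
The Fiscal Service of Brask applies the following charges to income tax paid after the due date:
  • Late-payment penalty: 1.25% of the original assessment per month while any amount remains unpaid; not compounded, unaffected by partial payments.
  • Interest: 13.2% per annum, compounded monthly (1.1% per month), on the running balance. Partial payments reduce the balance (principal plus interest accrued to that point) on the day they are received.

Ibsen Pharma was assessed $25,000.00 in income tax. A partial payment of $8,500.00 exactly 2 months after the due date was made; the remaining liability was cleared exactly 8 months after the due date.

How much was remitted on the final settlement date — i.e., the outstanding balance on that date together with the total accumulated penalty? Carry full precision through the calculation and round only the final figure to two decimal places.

Balance at month 2: $25,000.0000 × (1 + 0.011)^2 = $25,553.0250
After $8,500.00 payment: $25,553.0250 − $8,500.00 = $17,053.0250
Balance at month 8: $17,053.0250 × (1 + 0.011)^6 = $18,209.9336…
Penalty: 8 × 1.25% × $25,000.00 = $2,500.00
Final settlement = outstanding balance + penalty = $18,209.9336… + $2,500.00 = $20,709.93

$20,709.93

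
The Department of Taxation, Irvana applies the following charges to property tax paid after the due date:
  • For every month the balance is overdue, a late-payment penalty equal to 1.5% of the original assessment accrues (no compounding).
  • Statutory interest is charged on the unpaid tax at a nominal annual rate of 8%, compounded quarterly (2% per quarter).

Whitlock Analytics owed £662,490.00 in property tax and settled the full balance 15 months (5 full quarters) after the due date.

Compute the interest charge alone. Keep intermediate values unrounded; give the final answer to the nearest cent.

Interest: £662,490.00 × ((1 + 0.02)^5 − 1) = £662,490.00 × 0.1040808… = £68,952.4913…

£68,952.49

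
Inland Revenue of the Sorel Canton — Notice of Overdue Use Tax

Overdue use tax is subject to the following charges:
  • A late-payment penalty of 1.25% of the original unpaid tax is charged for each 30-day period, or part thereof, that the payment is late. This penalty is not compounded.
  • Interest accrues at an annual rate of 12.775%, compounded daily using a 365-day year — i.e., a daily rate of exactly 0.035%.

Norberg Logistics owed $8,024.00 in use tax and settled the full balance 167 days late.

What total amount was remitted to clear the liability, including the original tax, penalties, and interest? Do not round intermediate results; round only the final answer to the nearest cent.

Penalty periods: ⌈167/30⌉ = 6; penalty = 6 × 1.25% × $8,024.00 = $601.80
Interest: $8,024.00 × ((1 + 0.00035)^167 − 1) = $8,024.00 × 0.06018113… = $482.8934…
Total = $8,024.00 + $601.8000 + $482.8934… = $9,108.69

$9,108.69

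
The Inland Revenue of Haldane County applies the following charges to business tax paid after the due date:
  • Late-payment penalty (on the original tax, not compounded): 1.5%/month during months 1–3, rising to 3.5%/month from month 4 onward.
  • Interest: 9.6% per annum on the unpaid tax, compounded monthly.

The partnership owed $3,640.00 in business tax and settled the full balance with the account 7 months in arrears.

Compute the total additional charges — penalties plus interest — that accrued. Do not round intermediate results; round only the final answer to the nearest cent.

$882.20

Penalty, months 1–3: 3 × 1.5% × $3,640.00 = $163.80
Penalty, months 4–7: 4 × 3.5% × $3,640.00 = $509.60
Interest (9.6%/yr ÷ 12 = 0.8%/month): $3,640.00 × ((1 + 0.008)^7 − 1) = $208.7979…
Penalties + interest = $673.4000 + $208.7979… = $882.20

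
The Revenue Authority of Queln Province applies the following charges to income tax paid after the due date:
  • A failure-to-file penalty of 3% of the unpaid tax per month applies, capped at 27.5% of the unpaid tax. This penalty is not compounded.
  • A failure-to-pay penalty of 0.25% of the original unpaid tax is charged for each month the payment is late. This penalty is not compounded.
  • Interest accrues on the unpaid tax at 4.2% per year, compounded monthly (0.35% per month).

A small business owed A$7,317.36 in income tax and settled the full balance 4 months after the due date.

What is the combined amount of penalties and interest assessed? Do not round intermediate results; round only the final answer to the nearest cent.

Failure-to-file: 4 × 3% × A$7,317.36 = A$878.08… (under the 27.5% cap)
Failure-to-pay penalty: 4 × 0.25% × A$7,317.36 = A$73.17…
Interest: A$7,317.36 × ((1 + 0.0035)^4 − 1) = A$7,317.36 × 0.0140737… = A$102.9821…
Penalties + interest = A$951.2568 + A$102.9821… = A$1,054.24

A$1,054.24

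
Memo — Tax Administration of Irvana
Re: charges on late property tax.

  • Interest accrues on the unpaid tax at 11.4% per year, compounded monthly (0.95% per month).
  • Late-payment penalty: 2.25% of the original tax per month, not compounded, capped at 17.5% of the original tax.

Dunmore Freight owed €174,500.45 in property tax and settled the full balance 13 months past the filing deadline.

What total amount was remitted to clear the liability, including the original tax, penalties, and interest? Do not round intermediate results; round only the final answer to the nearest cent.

Penalty (uncapped): 13 × 2.25% × €174,500.45 = €51,041.38…; cap = 17.5% × €174,500.45 = €30,537.58… → penalty = €30,537.58…
Interest: €174,500.45 × ((1 + 0.0095)^13 − 1) = €174,500.45 × 0.1307906… = €22,823.0245…
Total = €174,500.45 + €30,537.5788… + €22,823.0245… = €227,861.05

€227,861.05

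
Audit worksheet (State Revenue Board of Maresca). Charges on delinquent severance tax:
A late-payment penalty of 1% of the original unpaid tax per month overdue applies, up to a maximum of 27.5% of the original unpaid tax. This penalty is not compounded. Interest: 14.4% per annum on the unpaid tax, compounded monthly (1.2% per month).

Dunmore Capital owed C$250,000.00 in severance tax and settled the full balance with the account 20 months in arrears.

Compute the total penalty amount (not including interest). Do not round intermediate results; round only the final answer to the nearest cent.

Penalty: 20 × 1% × C$250,000.00 = C$50,000.00 (below the 27.5% cap of C$68,750.00)

C$50,000.00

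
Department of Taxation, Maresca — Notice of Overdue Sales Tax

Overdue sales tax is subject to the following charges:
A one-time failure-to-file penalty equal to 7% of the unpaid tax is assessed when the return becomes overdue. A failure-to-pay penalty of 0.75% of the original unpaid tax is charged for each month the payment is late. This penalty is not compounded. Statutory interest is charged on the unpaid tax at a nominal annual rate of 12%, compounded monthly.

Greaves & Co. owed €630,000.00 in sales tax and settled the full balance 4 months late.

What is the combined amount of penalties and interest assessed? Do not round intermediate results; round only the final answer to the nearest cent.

€88,580.53

Failure-to-file penalty: 7% × €630,000.00 = €44,100.00
Failure-to-pay penalty: 4 × 0.75% × €630,000.00 = €18,900.00
Interest (12%/yr ÷ 12 = 1%/month): €630,000.00 × ((1 + 0.01)^4 − 1) = €25,580.5263
Penalties + interest = €63,000.0000 + €25,580.5263 = €88,580.53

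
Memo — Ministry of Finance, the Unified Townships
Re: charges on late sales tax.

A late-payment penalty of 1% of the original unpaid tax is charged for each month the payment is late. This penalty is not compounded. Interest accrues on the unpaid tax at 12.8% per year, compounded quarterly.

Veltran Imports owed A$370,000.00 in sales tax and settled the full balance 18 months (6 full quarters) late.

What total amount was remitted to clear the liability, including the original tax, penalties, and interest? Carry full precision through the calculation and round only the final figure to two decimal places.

Late-payment penalty: 18 × 1% × A$370,000.00 = A$66,600.00
Interest (12.8%/yr ÷ 4 = 3.2%/quarter): A$370,000.00 × ((1 + 0.032)^6 − 1) = A$76,971.5777…
Total = A$370,000.00 + A$66,600.0000 + A$76,971.5777… = A$513,571.58

A$513,571.58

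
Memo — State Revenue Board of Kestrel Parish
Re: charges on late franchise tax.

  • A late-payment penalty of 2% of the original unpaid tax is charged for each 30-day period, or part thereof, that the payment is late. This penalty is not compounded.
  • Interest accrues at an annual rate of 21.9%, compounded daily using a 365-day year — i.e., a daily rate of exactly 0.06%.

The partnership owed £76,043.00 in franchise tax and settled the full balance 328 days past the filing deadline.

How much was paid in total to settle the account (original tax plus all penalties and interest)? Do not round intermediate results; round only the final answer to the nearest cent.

Penalty periods: ⌈328/30⌉ = 11; penalty = 11 × 2% × £76,043.00 = £16,729.46
Interest: £76,043.00 × ((1 + 0.0006)^328 − 1) = £76,043.00 × 0.21742867… = £16,533.9280…
Total = £76,043.00 + £16,729.4600 + £16,533.9280… = £109,306.39

£109,306.39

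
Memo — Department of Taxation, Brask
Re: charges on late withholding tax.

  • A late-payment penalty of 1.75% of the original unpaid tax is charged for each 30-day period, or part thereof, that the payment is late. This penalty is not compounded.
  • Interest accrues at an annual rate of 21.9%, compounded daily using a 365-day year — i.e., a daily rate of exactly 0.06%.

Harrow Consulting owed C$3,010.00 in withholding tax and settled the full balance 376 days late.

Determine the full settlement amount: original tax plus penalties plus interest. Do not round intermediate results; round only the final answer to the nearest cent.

Penalty periods: ⌈376/30⌉ = 13; penalty = 13 × 1.75% × C$3,010.00 = C$684.78…
Interest: C$3,010.00 × ((1 + 0.0006)^376 − 1) = C$3,010.00 × 0.25298956… = C$761.4986…
Total = C$3,010.00 + C$684.7750 + C$761.4986… = C$4,456.27

C$4,456.27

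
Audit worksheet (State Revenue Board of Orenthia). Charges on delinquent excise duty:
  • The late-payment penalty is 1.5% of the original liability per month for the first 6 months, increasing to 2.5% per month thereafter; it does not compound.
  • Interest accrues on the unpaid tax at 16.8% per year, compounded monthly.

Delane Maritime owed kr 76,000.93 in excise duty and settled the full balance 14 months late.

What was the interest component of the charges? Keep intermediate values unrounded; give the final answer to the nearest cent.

Interest (16.8%/yr ÷ 12 = 1.4%/month): kr 76,000.93 × ((1 + 0.014)^14 − 1) = kr 16,330.6520…

kr 16,330.65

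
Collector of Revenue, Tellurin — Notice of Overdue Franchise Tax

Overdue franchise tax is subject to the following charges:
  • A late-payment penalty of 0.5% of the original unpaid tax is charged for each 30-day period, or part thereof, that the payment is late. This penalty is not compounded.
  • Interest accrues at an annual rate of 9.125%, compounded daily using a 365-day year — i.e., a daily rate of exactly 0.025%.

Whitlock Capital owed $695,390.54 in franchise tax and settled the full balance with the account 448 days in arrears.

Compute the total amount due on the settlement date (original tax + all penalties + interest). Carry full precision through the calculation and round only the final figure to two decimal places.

Penalty periods: ⌈448/30⌉ = 15; penalty = 15 × 0.5% × $695,390.54 = $52,154.29…
Interest: $695,390.54 × ((1 + 0.00025)^448 − 1) = $695,390.54 × 0.11849720… = $82,401.8348…
Total = $695,390.54 + $52,154.2905 + $82,401.8348… = $829,946.67

$829,946.67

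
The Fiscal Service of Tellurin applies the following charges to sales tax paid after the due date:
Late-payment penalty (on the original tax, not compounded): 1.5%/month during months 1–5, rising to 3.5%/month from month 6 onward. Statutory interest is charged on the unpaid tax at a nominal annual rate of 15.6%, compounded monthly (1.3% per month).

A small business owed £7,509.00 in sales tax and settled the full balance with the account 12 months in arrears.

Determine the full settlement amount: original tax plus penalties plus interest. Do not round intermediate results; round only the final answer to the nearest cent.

Penalty, months 1–5: 5 × 1.5% × £7,509.00 = £563.18…
Penalty, months 6–12: 7 × 3.5% × £7,509.00 = £1,839.71…
Interest: £7,509.00 × ((1 + 0.013)^12 − 1) = £7,509.00 × 0.1676518… = £1,258.8972…
Total = £7,509.00 + £2,402.8800 + £1,258.8972… = £11,170.78

£11,170.78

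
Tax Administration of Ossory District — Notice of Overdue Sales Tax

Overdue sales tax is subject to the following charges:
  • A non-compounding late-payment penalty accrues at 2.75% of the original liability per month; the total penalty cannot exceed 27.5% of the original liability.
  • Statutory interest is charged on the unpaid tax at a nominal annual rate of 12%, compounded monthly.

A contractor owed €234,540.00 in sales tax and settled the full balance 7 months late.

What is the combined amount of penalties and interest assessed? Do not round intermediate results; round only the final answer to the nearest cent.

Penalty: 7 × 2.75% × €234,540.00 = €45,148.95 (below the 27.5% cap of €64,498.50)
Interest (12%/yr ÷ 12 = 1%/month): €234,540.00 × ((1 + 0.01)^7 − 1) = €16,918.6255…
Penalties + interest = €45,148.9500 + €16,918.6255… = €62,067.58

€62,067.58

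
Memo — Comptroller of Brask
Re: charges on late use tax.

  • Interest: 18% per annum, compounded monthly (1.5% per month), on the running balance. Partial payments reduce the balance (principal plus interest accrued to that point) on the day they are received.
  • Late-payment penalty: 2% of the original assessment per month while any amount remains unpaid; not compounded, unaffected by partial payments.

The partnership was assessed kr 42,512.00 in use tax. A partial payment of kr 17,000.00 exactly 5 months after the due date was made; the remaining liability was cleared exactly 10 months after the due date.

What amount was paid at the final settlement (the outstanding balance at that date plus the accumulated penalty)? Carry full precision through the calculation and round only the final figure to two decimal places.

kr 39,525.48

Balance at month 5: kr 42,512.0000 × (1 + 0.015)^5 = kr 45,797.4976…
After kr 17,000.00 payment: kr 45,797.4976… − kr 17,000.00 = kr 28,797.4976…
Balance at month 10: kr 28,797.4976… × (1 + 0.015)^5 = kr 31,023.0835…
Penalty: 10 × 2% × kr 42,512.00 = kr 8,502.40
Final settlement = outstanding balance + penalty = kr 31,023.0835… + kr 8,502.40 = kr 39,525.48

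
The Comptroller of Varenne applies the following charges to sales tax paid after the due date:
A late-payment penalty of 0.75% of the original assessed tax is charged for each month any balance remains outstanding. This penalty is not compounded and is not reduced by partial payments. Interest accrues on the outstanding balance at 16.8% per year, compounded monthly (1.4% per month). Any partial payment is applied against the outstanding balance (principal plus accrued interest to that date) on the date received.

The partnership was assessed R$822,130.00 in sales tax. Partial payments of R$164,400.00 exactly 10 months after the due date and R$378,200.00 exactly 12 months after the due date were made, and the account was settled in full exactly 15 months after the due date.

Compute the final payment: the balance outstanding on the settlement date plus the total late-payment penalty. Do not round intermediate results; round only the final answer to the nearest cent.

R$534,714.69

Balance at month 10: R$822,130.0000 × (1 + 0.014)^10 = R$944,756.8427…
After R$164,400.00 payment: R$944,756.8427… − R$164,400.00 = R$780,356.8427…
Balance at month 12: R$780,356.8427… × (1 + 0.014)^2 = R$802,359.7843…
After R$378,200.00 payment: R$802,359.7843… − R$378,200.00 = R$424,159.7843…
Balance at month 15: R$424,159.7843… × (1 + 0.014)^3 = R$442,225.0650…
Penalty: 15 × 0.75% × R$822,130.00 = R$92,489.63…
Final settlement = outstanding balance + penalty = R$442,225.0650… + R$92,489.63… = R$534,714.69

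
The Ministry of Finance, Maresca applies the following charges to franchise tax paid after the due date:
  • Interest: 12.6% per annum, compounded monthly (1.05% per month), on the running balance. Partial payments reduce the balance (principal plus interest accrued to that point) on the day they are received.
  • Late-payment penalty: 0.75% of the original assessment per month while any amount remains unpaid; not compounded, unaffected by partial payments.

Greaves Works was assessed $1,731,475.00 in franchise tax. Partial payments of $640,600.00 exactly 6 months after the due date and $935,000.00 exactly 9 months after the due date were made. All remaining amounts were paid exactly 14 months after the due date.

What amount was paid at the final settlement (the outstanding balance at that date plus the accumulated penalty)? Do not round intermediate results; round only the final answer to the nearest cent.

Balance at month 6: $1,731,475.0000 × (1 + 0.0105)^6 = $1,843,461.7568…
After $640,600.00 payment: $1,843,461.7568… − $640,600.00 = $1,202,861.7568…
Balance at month 9: $1,202,861.7568… × (1 + 0.0105)^3 = $1,241,151.1411…
After $935,000.00 payment: $1,241,151.1411… − $935,000.00 = $306,151.1411…
Balance at month 14: $306,151.1411… × (1 + 0.0105)^5 = $322,565.1704…
Penalty: 14 × 0.75% × $1,731,475.00 = $181,804.88…
Final settlement = outstanding balance + penalty = $322,565.1704… + $181,804.88… = $504,370.05

$504,370.05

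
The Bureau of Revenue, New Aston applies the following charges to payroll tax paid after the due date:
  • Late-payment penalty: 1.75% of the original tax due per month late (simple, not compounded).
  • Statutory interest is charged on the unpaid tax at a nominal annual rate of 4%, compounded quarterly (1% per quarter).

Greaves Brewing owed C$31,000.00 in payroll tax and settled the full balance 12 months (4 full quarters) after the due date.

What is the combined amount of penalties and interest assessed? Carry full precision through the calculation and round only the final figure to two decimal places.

Late-payment penalty = 1.75% × C$31,000.00 × 12 mo = C$6,510.00
Interest: C$31,000.00 × ((1 + 0.01)^4 − 1) = C$31,000.00 × 0.0406040… = C$1,258.7243…
Penalties + interest = C$6,510.0000 + C$1,258.7243… = C$7,768.72

C$7,768.72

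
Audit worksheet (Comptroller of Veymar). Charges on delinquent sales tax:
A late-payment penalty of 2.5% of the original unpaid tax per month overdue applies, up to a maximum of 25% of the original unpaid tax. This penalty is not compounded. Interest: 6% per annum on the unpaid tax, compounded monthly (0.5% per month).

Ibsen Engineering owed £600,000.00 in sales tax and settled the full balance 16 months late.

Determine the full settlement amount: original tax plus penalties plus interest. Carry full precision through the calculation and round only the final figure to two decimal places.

Penalty (uncapped): 16 × 2.5% × £600,000.00 = £240,000.00; cap = 25% × £600,000.00 = £150,000.00 → penalty = £150,000.00
Interest: £600,000.00 × ((1 + 0.005)^16 − 1) = £600,000.00 × 0.0830712… = £49,842.6908…
Total = £600,000.00 + £150,000.0000 + £49,842.6908… = £799,842.69

£799,842.69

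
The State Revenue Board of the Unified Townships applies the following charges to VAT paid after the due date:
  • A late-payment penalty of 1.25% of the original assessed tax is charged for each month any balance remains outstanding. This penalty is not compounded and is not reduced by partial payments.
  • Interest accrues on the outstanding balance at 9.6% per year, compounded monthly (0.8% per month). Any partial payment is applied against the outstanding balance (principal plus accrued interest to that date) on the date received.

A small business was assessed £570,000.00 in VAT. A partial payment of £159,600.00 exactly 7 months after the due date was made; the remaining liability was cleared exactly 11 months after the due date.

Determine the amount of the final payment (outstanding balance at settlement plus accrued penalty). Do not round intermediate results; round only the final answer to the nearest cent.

Balance at month 7: £570,000.0000 × (1 + 0.008)^7 = £602,696.3765…
After £159,600.00 payment: £602,696.3765… − £159,600.00 = £443,096.3765…
Balance at month 11: £443,096.3765… × (1 + 0.008)^4 = £457,446.5188…
Penalty: 11 × 1.25% × £570,000.00 = £78,375.00
Final settlement = outstanding balance + penalty = £457,446.5188… + £78,375.00 = £535,821.52

£535,821.52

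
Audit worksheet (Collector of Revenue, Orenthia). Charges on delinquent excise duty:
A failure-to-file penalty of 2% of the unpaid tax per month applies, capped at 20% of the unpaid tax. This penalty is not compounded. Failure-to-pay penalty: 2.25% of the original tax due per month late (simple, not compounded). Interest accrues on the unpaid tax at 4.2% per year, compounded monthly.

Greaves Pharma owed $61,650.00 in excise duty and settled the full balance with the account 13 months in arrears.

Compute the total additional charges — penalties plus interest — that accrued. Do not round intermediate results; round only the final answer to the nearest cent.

Failure-to-file: 13 × 2% × $61,650.00 = $16,029.00, capped at 20% × $61,650.00 = $12,330.00
Failure-to-pay penalty = 2.25% × $61,650.00 × 13 mo = $18,032.63…
Interest (4.2%/yr ÷ 12 = 0.35%/month): $61,650.00 × ((1 + 0.0035)^13 − 1) = $2,864.7442…
Penalties + interest = $30,362.6250 + $2,864.7442… = $33,227.37

$33,227.37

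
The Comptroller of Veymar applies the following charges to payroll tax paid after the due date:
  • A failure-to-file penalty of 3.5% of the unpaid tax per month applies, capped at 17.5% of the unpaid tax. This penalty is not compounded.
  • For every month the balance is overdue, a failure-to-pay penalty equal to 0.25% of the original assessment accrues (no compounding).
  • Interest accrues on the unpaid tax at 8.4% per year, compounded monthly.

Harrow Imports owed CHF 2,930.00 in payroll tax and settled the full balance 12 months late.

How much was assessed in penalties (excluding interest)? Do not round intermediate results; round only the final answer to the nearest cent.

CHF 600.65

Failure-to-file: 12 × 3.5% × CHF 2,930.00 = CHF 1,230.60, capped at 17.5% × CHF 2,930.00 = CHF 512.75
Failure-to-pay penalty = 0.25% × CHF 2,930.00 × 12 mo = CHF 87.90
Total penalty = CHF 512.75 + CHF 87.90 = CHF 600.65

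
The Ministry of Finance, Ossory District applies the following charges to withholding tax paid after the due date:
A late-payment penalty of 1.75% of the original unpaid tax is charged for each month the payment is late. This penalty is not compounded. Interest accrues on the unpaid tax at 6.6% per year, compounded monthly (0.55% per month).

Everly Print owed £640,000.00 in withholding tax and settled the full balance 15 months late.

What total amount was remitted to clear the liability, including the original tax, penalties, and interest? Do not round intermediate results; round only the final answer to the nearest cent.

Late-payment penalty: 15 × 1.75% × £640,000.00 = £168,000.00
Interest: £640,000.00 × ((1 + 0.0055)^15 − 1) = £640,000.00 × 0.0857532… = £54,882.0576…
Total = £640,000.00 + £168,000.0000 + £54,882.0576… = £862,882.06

£862,882.06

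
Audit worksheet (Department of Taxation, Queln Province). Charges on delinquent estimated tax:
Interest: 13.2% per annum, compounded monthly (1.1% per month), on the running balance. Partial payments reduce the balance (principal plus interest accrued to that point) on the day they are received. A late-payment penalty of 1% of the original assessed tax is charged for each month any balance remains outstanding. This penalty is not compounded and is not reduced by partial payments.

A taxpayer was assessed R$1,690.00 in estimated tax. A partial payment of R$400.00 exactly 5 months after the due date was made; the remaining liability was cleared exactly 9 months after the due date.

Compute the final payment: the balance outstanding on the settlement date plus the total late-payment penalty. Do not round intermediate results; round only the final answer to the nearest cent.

Balance at month 5: R$1,690.0000 × (1 + 0.011)^5 = R$1,785.0175…
After R$400.00 payment: R$1,785.0175… − R$400.00 = R$1,385.0175…
Balance at month 9: R$1,385.0175… × (1 + 0.011)^4 = R$1,446.9712…
Penalty: 9 × 1% × R$1,690.00 = R$152.10
Final settlement = outstanding balance + penalty = R$1,446.9712… + R$152.10 = R$1,599.07

R$1,599.07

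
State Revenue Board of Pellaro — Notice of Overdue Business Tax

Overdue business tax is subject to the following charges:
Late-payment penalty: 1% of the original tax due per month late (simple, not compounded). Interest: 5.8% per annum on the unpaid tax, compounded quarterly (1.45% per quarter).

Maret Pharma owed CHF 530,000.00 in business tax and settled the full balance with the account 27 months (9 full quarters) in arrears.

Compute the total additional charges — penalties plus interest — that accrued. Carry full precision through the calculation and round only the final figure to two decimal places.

CHF 216,415.29

Late-payment penalty = 1% × CHF 530,000.00 × 27 mo = CHF 143,100.00
Interest: CHF 530,000.00 × ((1 + 0.0145)^9 − 1) = CHF 530,000.00 × 0.1383307… = CHF 73,315.2900…
Penalties + interest = CHF 143,100.0000 + CHF 73,315.2900… = CHF 216,415.29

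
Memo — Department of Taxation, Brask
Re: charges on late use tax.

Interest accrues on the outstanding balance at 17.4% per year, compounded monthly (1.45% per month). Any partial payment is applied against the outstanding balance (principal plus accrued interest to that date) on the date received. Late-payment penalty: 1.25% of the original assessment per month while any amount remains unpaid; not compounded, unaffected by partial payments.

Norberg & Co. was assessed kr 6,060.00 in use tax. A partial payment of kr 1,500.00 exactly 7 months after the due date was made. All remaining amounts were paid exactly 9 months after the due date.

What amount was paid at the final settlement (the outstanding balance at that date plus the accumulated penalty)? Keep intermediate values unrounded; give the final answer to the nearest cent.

kr 6,036.22

Balance at month 7: kr 6,060.0000 × (1 + 0.0145)^7 = kr 6,702.5025…
After kr 1,500.00 payment: kr 6,702.5025… − kr 1,500.00 = kr 5,202.5025…
Balance at month 9: kr 5,202.5025… × (1 + 0.0145)^2 = kr 5,354.4689…
Penalty: 9 × 1.25% × kr 6,060.00 = kr 681.75
Final settlement = outstanding balance + penalty = kr 5,354.4689… + kr 681.75 = kr 6,036.22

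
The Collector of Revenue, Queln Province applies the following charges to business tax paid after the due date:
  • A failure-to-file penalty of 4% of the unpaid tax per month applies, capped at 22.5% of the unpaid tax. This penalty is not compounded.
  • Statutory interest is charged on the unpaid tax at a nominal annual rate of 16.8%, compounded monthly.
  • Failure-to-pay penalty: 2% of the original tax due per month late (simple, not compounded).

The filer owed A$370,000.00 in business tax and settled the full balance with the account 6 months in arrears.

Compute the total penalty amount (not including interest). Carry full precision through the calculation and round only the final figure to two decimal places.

A$127,650.00

Failure-to-file: 6 × 4% × A$370,000.00 = A$88,800.00, capped at 22.5% × A$370,000.00 = A$83,250.00
Failure-to-pay penalty = 2% × A$370,000.00 × 6 mo = A$44,400.00
Total penalty = A$83,250.00 + A$44,400.00 = A$127,650.00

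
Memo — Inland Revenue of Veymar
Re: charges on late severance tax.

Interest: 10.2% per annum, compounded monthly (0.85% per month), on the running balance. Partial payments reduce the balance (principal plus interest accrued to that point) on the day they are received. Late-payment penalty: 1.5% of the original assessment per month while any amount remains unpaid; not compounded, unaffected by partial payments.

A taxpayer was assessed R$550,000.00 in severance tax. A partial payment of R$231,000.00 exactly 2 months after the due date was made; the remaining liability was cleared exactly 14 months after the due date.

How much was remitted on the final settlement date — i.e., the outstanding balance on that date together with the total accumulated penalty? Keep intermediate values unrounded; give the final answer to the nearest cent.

R$478,996.65

Balance at month 2: R$550,000.0000 × (1 + 0.0085)^2 = R$559,389.7375
After R$231,000.00 payment: R$559,389.7375 − R$231,000.00 = R$328,389.7375
Balance at month 14: R$328,389.7375 × (1 + 0.0085)^12 = R$363,496.6453…
Penalty: 14 × 1.5% × R$550,000.00 = R$115,500.00
Final settlement = outstanding balance + penalty = R$363,496.6453… + R$115,500.00 = R$478,996.65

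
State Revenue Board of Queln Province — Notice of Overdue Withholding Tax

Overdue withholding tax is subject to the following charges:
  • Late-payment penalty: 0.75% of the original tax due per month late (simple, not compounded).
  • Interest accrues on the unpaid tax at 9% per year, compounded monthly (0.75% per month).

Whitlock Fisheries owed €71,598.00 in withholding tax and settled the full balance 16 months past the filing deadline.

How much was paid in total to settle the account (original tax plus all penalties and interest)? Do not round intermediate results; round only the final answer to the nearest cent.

Late-payment penalty: 16 × 0.75% × €71,598.00 = €8,591.76
Interest: €71,598.00 × ((1 + 0.0075)^16 − 1) = €71,598.00 × 0.1269921… = €9,092.3814…
Total = €71,598.00 + €8,591.7600 + €9,092.3814… = €89,282.14

€89,282.14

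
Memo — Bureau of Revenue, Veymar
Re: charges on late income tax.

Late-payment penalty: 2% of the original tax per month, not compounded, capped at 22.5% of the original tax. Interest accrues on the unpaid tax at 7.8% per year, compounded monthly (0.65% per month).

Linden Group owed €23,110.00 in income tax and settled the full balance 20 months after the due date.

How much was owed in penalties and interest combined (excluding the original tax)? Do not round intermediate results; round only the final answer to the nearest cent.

€8,397.00

Penalty (uncapped): 20 × 2% × €23,110.00 = €9,244.00; cap = 22.5% × €23,110.00 = €5,199.75 → penalty = €5,199.75
Interest: €23,110.00 × ((1 + 0.0065)^20 − 1) = €23,110.00 × 0.1383494… = €3,197.2547…
Penalties + interest = €5,199.7500 + €3,197.2547… = €8,397.00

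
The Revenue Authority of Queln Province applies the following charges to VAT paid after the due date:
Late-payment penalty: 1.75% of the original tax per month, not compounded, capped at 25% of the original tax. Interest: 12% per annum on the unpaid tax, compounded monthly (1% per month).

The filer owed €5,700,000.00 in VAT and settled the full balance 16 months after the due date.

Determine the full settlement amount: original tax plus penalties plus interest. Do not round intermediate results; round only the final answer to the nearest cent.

€8,108,698.28

Penalty (uncapped): 16 × 1.75% × €5,700,000.00 = €1,596,000.00; cap = 25% × €5,700,000.00 = €1,425,000.00 → penalty = €1,425,000.00
Interest: €5,700,000.00 × ((1 + 0.01)^16 − 1) = €5,700,000.00 × 0.1725786… = €983,698.2761…
Total = €5,700,000.00 + €1,425,000.0000 + €983,698.2761… = €8,108,698.28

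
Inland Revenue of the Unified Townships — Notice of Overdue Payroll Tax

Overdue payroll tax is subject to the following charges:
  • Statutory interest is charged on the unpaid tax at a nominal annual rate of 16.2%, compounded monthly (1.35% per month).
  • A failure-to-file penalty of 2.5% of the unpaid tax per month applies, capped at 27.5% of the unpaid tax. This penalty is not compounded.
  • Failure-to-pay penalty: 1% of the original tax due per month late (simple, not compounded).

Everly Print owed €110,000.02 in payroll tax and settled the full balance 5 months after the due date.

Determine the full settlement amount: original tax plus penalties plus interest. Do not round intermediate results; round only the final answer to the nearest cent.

Failure-to-file: 5 × 2.5% × €110,000.02 = €13,750.00… (under the 27.5% cap)
Failure-to-pay penalty: 5 × 1% × €110,000.02 = €5,500.00…
Interest: €110,000.02 × ((1 + 0.0135)^5 − 1) = €110,000.02 × 0.0693473… = €7,628.2011…
Total = €110,000.02 + €19,250.0035 + €7,628.2011… = €136,878.22

€136,878.22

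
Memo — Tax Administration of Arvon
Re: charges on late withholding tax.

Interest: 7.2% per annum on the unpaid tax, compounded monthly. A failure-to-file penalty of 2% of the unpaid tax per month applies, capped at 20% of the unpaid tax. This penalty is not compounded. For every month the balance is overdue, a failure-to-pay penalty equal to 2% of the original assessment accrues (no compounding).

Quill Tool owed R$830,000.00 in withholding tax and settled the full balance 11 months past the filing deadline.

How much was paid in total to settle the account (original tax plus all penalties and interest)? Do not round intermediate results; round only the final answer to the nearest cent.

R$1,235,053.34

Failure-to-file: 11 × 2% × R$830,000.00 = R$182,600.00, capped at 20% × R$830,000.00 = R$166,000.00
Failure-to-pay penalty = 2% × R$830,000.00 × 11 mo = R$182,600.00
Interest (7.2%/yr ÷ 12 = 0.6%/month): R$830,000.00 × ((1 + 0.006)^11 − 1) = R$56,453.3392…
Total = R$830,000.00 + R$348,600.0000 + R$56,453.3392… = R$1,235,053.34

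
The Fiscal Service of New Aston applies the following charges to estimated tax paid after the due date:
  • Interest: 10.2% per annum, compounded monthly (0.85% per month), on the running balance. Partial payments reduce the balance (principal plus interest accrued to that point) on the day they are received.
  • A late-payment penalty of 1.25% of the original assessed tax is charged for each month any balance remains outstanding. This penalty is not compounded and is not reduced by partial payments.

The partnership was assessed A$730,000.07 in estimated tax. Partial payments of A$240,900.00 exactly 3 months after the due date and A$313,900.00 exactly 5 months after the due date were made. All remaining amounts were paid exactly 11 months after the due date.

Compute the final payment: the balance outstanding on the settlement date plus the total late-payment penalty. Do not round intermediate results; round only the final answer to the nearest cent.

Balance at month 3: A$730,000.0700 × (1 + 0.0085)^3 = A$748,773.7476…
After A$240,900.00 payment: A$748,773.7476… − A$240,900.00 = A$507,873.7476…
Balance at month 5: A$507,873.7476… × (1 + 0.0085)^2 = A$516,544.2952…
After A$313,900.00 payment: A$516,544.2952… − A$313,900.00 = A$202,644.2952…
Balance at month 11: A$202,644.2952… × (1 + 0.0085)^6 = A$213,201.2749…
Penalty: 11 × 1.25% × A$730,000.07 = A$100,375.01…
Final settlement = outstanding balance + penalty = A$213,201.2749… + A$100,375.01… = A$313,576.28

A$313,576.28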